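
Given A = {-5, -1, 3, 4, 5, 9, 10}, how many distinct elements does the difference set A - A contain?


A - A = {a - a' : a, a' ∈ A}; |A| = 7.
Bounds: 2|A|-1 ≤ |A - A| ≤ |A|² - |A| + 1, i.e. 13 ≤ |A - A| ≤ 43.
Note: 0 ∈ A - A always (from a - a). The set is symmetric: if d ∈ A - A then -d ∈ A - A.
Enumerate nonzero differences d = a - a' with a > a' (then include -d):
Positive differences: {1, 2, 4, 5, 6, 7, 8, 9, 10, 11, 14, 15}
Full difference set: {0} ∪ (positive diffs) ∪ (negative diffs).
|A - A| = 1 + 2·12 = 25 (matches direct enumeration: 25).

|A - A| = 25


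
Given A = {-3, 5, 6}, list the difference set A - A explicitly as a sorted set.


A - A = {a - a' : a, a' ∈ A}.
Compute a - a' for each ordered pair (a, a'):
a = -3: -3--3=0, -3-5=-8, -3-6=-9
a = 5: 5--3=8, 5-5=0, 5-6=-1
a = 6: 6--3=9, 6-5=1, 6-6=0
Collecting distinct values (and noting 0 appears from a-a):
A - A = {-9, -8, -1, 0, 1, 8, 9}
|A - A| = 7

A - A = {-9, -8, -1, 0, 1, 8, 9}


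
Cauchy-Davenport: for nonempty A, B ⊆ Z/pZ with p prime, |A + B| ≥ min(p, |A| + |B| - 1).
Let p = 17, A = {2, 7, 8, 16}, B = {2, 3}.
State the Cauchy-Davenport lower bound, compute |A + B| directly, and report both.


Cauchy-Davenport: |A + B| ≥ min(p, |A| + |B| - 1) for A, B nonempty in Z/pZ.
|A| = 4, |B| = 2, p = 17.
CD lower bound = min(17, 4 + 2 - 1) = min(17, 5) = 5.
Compute A + B mod 17 directly:
a = 2: 2+2=4, 2+3=5
a = 7: 7+2=9, 7+3=10
a = 8: 8+2=10, 8+3=11
a = 16: 16+2=1, 16+3=2
A + B = {1, 2, 4, 5, 9, 10, 11}, so |A + B| = 7.
Verify: 7 ≥ 5? Yes ✓.

CD lower bound = 5, actual |A + B| = 7.


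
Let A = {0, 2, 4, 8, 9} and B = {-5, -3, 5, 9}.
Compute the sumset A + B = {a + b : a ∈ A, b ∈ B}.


A + B = {a + b : a ∈ A, b ∈ B}.
Enumerate all |A|·|B| = 5·4 = 20 pairs (a, b) and collect distinct sums.
a = 0: 0+-5=-5, 0+-3=-3, 0+5=5, 0+9=9
a = 2: 2+-5=-3, 2+-3=-1, 2+5=7, 2+9=11
a = 4: 4+-5=-1, 4+-3=1, 4+5=9, 4+9=13
a = 8: 8+-5=3, 8+-3=5, 8+5=13, 8+9=17
a = 9: 9+-5=4, 9+-3=6, 9+5=14, 9+9=18
Collecting distinct sums: A + B = {-5, -3, -1, 1, 3, 4, 5, 6, 7, 9, 11, 13, 14, 17, 18}
|A + B| = 15

A + B = {-5, -3, -1, 1, 3, 4, 5, 6, 7, 9, 11, 13, 14, 17, 18}


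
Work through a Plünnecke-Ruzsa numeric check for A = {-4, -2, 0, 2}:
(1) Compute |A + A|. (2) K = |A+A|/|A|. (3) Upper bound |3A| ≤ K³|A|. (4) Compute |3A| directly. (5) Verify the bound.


|A| = 4.
Step 1: Compute A + A by enumerating all 16 pairs.
A + A = {-8, -6, -4, -2, 0, 2, 4}, so |A + A| = 7.
Step 2: Doubling constant K = |A + A|/|A| = 7/4 = 7/4 ≈ 1.7500.
Step 3: Plünnecke-Ruzsa gives |3A| ≤ K³·|A| = (1.7500)³ · 4 ≈ 21.4375.
Step 4: Compute 3A = A + A + A directly by enumerating all triples (a,b,c) ∈ A³; |3A| = 10.
Step 5: Check 10 ≤ 21.4375? Yes ✓.

K = 7/4, Plünnecke-Ruzsa bound K³|A| ≈ 21.4375, |3A| = 10, inequality holds.


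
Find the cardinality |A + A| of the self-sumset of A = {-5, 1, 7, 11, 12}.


A + A = {a + a' : a, a' ∈ A}; |A| = 5.
General bounds: 2|A| - 1 ≤ |A + A| ≤ |A|(|A|+1)/2, i.e. 9 ≤ |A + A| ≤ 15.
Lower bound 2|A|-1 is attained iff A is an arithmetic progression.
Enumerate sums a + a' for a ≤ a' (symmetric, so this suffices):
a = -5: -5+-5=-10, -5+1=-4, -5+7=2, -5+11=6, -5+12=7
a = 1: 1+1=2, 1+7=8, 1+11=12, 1+12=13
a = 7: 7+7=14, 7+11=18, 7+12=19
a = 11: 11+11=22, 11+12=23
a = 12: 12+12=24
Distinct sums: {-10, -4, 2, 6, 7, 8, 12, 13, 14, 18, 19, 22, 23, 24}
|A + A| = 14

|A + A| = 14


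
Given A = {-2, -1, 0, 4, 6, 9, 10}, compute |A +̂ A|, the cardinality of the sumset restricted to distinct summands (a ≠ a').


Restricted sumset: A +̂ A = {a + a' : a ∈ A, a' ∈ A, a ≠ a'}.
Equivalently, take A + A and drop any sum 2a that is achievable ONLY as a + a for a ∈ A (i.e. sums representable only with equal summands).
Enumerate pairs (a, a') with a < a' (symmetric, so each unordered pair gives one sum; this covers all a ≠ a'):
  -2 + -1 = -3
  -2 + 0 = -2
  -2 + 4 = 2
  -2 + 6 = 4
  -2 + 9 = 7
  -2 + 10 = 8
  -1 + 0 = -1
  -1 + 4 = 3
  -1 + 6 = 5
  -1 + 9 = 8
  -1 + 10 = 9
  0 + 4 = 4
  0 + 6 = 6
  0 + 9 = 9
  0 + 10 = 10
  4 + 6 = 10
  4 + 9 = 13
  4 + 10 = 14
  6 + 9 = 15
  6 + 10 = 16
  9 + 10 = 19
Collected distinct sums: {-3, -2, -1, 2, 3, 4, 5, 6, 7, 8, 9, 10, 13, 14, 15, 16, 19}
|A +̂ A| = 17
(Reference bound: |A +̂ A| ≥ 2|A| - 3 for |A| ≥ 2, with |A| = 7 giving ≥ 11.)

|A +̂ A| = 17


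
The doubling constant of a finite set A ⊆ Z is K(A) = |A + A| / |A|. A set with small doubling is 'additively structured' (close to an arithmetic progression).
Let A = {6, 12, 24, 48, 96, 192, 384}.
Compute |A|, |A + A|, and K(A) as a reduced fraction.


|A| = 7.
Compute A + A by enumerating all 49 pairs.
A + A = {12, 18, 24, 30, 36, 48, 54, 60, 72, 96, 102, 108, 120, 144, 192, 198, 204, 216, 240, 288, 384, 390, 396, 408, 432, 480, 576, 768}, so |A + A| = 28.
K = |A + A| / |A| = 28/7 = 4/1 ≈ 4.0000.
Reference: AP of size 7 gives K = 13/7 ≈ 1.8571; a fully generic set of size 7 gives K ≈ 4.0000.

|A| = 7, |A + A| = 28, K = 28/7 = 4/1.


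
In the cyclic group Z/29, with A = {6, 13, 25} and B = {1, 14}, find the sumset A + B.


Work in Z/29Z: reduce every sum a + b modulo 29.
Enumerate all 6 pairs:
a = 6: 6+1=7, 6+14=20
a = 13: 13+1=14, 13+14=27
a = 25: 25+1=26, 25+14=10
Distinct residues collected: {7, 10, 14, 20, 26, 27}
|A + B| = 6 (out of 29 total residues).

A + B = {7, 10, 14, 20, 26, 27}


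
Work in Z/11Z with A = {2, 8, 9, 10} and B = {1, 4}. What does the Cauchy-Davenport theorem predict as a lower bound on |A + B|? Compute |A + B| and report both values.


Cauchy-Davenport: |A + B| ≥ min(p, |A| + |B| - 1) for A, B nonempty in Z/pZ.
|A| = 4, |B| = 2, p = 11.
CD lower bound = min(11, 4 + 2 - 1) = min(11, 5) = 5.
Compute A + B mod 11 directly:
a = 2: 2+1=3, 2+4=6
a = 8: 8+1=9, 8+4=1
a = 9: 9+1=10, 9+4=2
a = 10: 10+1=0, 10+4=3
A + B = {0, 1, 2, 3, 6, 9, 10}, so |A + B| = 7.
Verify: 7 ≥ 5? Yes ✓.

CD lower bound = 5, actual |A + B| = 7.


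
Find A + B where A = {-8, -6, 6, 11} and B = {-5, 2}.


A + B = {a + b : a ∈ A, b ∈ B}.
Enumerate all |A|·|B| = 4·2 = 8 pairs (a, b) and collect distinct sums.
a = -8: -8+-5=-13, -8+2=-6
a = -6: -6+-5=-11, -6+2=-4
a = 6: 6+-5=1, 6+2=8
a = 11: 11+-5=6, 11+2=13
Collecting distinct sums: A + B = {-13, -11, -6, -4, 1, 6, 8, 13}
|A + B| = 8

A + B = {-13, -11, -6, -4, 1, 6, 8, 13}


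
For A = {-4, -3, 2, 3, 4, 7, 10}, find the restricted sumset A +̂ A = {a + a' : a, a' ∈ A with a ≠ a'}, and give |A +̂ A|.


Restricted sumset: A +̂ A = {a + a' : a ∈ A, a' ∈ A, a ≠ a'}.
Equivalently, take A + A and drop any sum 2a that is achievable ONLY as a + a for a ∈ A (i.e. sums representable only with equal summands).
Enumerate pairs (a, a') with a < a' (symmetric, so each unordered pair gives one sum; this covers all a ≠ a'):
  -4 + -3 = -7
  -4 + 2 = -2
  -4 + 3 = -1
  -4 + 4 = 0
  -4 + 7 = 3
  -4 + 10 = 6
  -3 + 2 = -1
  -3 + 3 = 0
  -3 + 4 = 1
  -3 + 7 = 4
  -3 + 10 = 7
  2 + 3 = 5
  2 + 4 = 6
  2 + 7 = 9
  2 + 10 = 12
  3 + 4 = 7
  3 + 7 = 10
  3 + 10 = 13
  4 + 7 = 11
  4 + 10 = 14
  7 + 10 = 17
Collected distinct sums: {-7, -2, -1, 0, 1, 3, 4, 5, 6, 7, 9, 10, 11, 12, 13, 14, 17}
|A +̂ A| = 17
(Reference bound: |A +̂ A| ≥ 2|A| - 3 for |A| ≥ 2, with |A| = 7 giving ≥ 11.)

|A +̂ A| = 17


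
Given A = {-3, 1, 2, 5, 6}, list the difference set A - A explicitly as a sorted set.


A - A = {a - a' : a, a' ∈ A}.
Compute a - a' for each ordered pair (a, a'):
a = -3: -3--3=0, -3-1=-4, -3-2=-5, -3-5=-8, -3-6=-9
a = 1: 1--3=4, 1-1=0, 1-2=-1, 1-5=-4, 1-6=-5
a = 2: 2--3=5, 2-1=1, 2-2=0, 2-5=-3, 2-6=-4
a = 5: 5--3=8, 5-1=4, 5-2=3, 5-5=0, 5-6=-1
a = 6: 6--3=9, 6-1=5, 6-2=4, 6-5=1, 6-6=0
Collecting distinct values (and noting 0 appears from a-a):
A - A = {-9, -8, -5, -4, -3, -1, 0, 1, 3, 4, 5, 8, 9}
|A - A| = 13

A - A = {-9, -8, -5, -4, -3, -1, 0, 1, 3, 4, 5, 8, 9}


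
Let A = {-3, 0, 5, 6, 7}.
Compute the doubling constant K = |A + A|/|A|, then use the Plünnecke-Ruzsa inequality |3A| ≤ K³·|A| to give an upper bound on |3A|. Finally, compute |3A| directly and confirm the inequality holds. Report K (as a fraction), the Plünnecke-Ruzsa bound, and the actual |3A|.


|A| = 5.
Step 1: Compute A + A by enumerating all 25 pairs.
A + A = {-6, -3, 0, 2, 3, 4, 5, 6, 7, 10, 11, 12, 13, 14}, so |A + A| = 14.
Step 2: Doubling constant K = |A + A|/|A| = 14/5 = 14/5 ≈ 2.8000.
Step 3: Plünnecke-Ruzsa gives |3A| ≤ K³·|A| = (2.8000)³ · 5 ≈ 109.7600.
Step 4: Compute 3A = A + A + A directly by enumerating all triples (a,b,c) ∈ A³; |3A| = 26.
Step 5: Check 26 ≤ 109.7600? Yes ✓.

K = 14/5, Plünnecke-Ruzsa bound K³|A| ≈ 109.7600, |3A| = 26, inequality holds.


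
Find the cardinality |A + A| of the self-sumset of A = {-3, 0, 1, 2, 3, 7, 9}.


A + A = {a + a' : a, a' ∈ A}; |A| = 7.
General bounds: 2|A| - 1 ≤ |A + A| ≤ |A|(|A|+1)/2, i.e. 13 ≤ |A + A| ≤ 28.
Lower bound 2|A|-1 is attained iff A is an arithmetic progression.
Enumerate sums a + a' for a ≤ a' (symmetric, so this suffices):
a = -3: -3+-3=-6, -3+0=-3, -3+1=-2, -3+2=-1, -3+3=0, -3+7=4, -3+9=6
a = 0: 0+0=0, 0+1=1, 0+2=2, 0+3=3, 0+7=7, 0+9=9
a = 1: 1+1=2, 1+2=3, 1+3=4, 1+7=8, 1+9=10
a = 2: 2+2=4, 2+3=5, 2+7=9, 2+9=11
a = 3: 3+3=6, 3+7=10, 3+9=12
a = 7: 7+7=14, 7+9=16
a = 9: 9+9=18
Distinct sums: {-6, -3, -2, -1, 0, 1, 2, 3, 4, 5, 6, 7, 8, 9, 10, 11, 12, 14, 16, 18}
|A + A| = 20

|A + A| = 20


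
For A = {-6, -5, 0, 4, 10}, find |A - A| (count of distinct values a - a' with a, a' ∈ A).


A - A = {a - a' : a, a' ∈ A}; |A| = 5.
Bounds: 2|A|-1 ≤ |A - A| ≤ |A|² - |A| + 1, i.e. 9 ≤ |A - A| ≤ 21.
Note: 0 ∈ A - A always (from a - a). The set is symmetric: if d ∈ A - A then -d ∈ A - A.
Enumerate nonzero differences d = a - a' with a > a' (then include -d):
Positive differences: {1, 4, 5, 6, 9, 10, 15, 16}
Full difference set: {0} ∪ (positive diffs) ∪ (negative diffs).
|A - A| = 1 + 2·8 = 17 (matches direct enumeration: 17).

|A - A| = 17


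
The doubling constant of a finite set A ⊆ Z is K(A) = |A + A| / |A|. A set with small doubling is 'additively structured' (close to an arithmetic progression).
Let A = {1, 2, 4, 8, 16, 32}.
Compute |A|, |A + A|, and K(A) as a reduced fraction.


|A| = 6.
Compute A + A by enumerating all 36 pairs.
A + A = {2, 3, 4, 5, 6, 8, 9, 10, 12, 16, 17, 18, 20, 24, 32, 33, 34, 36, 40, 48, 64}, so |A + A| = 21.
K = |A + A| / |A| = 21/6 = 7/2 ≈ 3.5000.
Reference: AP of size 6 gives K = 11/6 ≈ 1.8333; a fully generic set of size 6 gives K ≈ 3.5000.

|A| = 6, |A + A| = 21, K = 21/6 = 7/2.


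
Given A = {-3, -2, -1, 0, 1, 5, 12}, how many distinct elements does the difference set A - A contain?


A - A = {a - a' : a, a' ∈ A}; |A| = 7.
Bounds: 2|A|-1 ≤ |A - A| ≤ |A|² - |A| + 1, i.e. 13 ≤ |A - A| ≤ 43.
Note: 0 ∈ A - A always (from a - a). The set is symmetric: if d ∈ A - A then -d ∈ A - A.
Enumerate nonzero differences d = a - a' with a > a' (then include -d):
Positive differences: {1, 2, 3, 4, 5, 6, 7, 8, 11, 12, 13, 14, 15}
Full difference set: {0} ∪ (positive diffs) ∪ (negative diffs).
|A - A| = 1 + 2·13 = 27 (matches direct enumeration: 27).

|A - A| = 27


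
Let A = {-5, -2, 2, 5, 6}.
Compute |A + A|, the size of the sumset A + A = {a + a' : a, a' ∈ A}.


A + A = {a + a' : a, a' ∈ A}; |A| = 5.
General bounds: 2|A| - 1 ≤ |A + A| ≤ |A|(|A|+1)/2, i.e. 9 ≤ |A + A| ≤ 15.
Lower bound 2|A|-1 is attained iff A is an arithmetic progression.
Enumerate sums a + a' for a ≤ a' (symmetric, so this suffices):
a = -5: -5+-5=-10, -5+-2=-7, -5+2=-3, -5+5=0, -5+6=1
a = -2: -2+-2=-4, -2+2=0, -2+5=3, -2+6=4
a = 2: 2+2=4, 2+5=7, 2+6=8
a = 5: 5+5=10, 5+6=11
a = 6: 6+6=12
Distinct sums: {-10, -7, -4, -3, 0, 1, 3, 4, 7, 8, 10, 11, 12}
|A + A| = 13

|A + A| = 13


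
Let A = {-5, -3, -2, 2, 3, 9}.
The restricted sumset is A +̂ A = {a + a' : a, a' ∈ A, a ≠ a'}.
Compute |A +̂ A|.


Restricted sumset: A +̂ A = {a + a' : a ∈ A, a' ∈ A, a ≠ a'}.
Equivalently, take A + A and drop any sum 2a that is achievable ONLY as a + a for a ∈ A (i.e. sums representable only with equal summands).
Enumerate pairs (a, a') with a < a' (symmetric, so each unordered pair gives one sum; this covers all a ≠ a'):
  -5 + -3 = -8
  -5 + -2 = -7
  -5 + 2 = -3
  -5 + 3 = -2
  -5 + 9 = 4
  -3 + -2 = -5
  -3 + 2 = -1
  -3 + 3 = 0
  -3 + 9 = 6
  -2 + 2 = 0
  -2 + 3 = 1
  -2 + 9 = 7
  2 + 3 = 5
  2 + 9 = 11
  3 + 9 = 12
Collected distinct sums: {-8, -7, -5, -3, -2, -1, 0, 1, 4, 5, 6, 7, 11, 12}
|A +̂ A| = 14
(Reference bound: |A +̂ A| ≥ 2|A| - 3 for |A| ≥ 2, with |A| = 6 giving ≥ 9.)

|A +̂ A| = 14


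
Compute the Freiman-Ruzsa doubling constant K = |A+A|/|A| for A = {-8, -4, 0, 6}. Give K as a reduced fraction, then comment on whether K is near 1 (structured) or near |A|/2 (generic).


|A| = 4.
Compute A + A by enumerating all 16 pairs.
A + A = {-16, -12, -8, -4, -2, 0, 2, 6, 12}, so |A + A| = 9.
K = |A + A| / |A| = 9/4 (already in lowest terms) ≈ 2.2500.
Reference: AP of size 4 gives K = 7/4 ≈ 1.7500; a fully generic set of size 4 gives K ≈ 2.5000.

|A| = 4, |A + A| = 9, K = 9/4.


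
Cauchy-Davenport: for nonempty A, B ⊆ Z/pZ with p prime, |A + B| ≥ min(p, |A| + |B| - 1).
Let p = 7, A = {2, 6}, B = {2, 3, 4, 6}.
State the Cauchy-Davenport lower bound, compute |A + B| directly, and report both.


Cauchy-Davenport: |A + B| ≥ min(p, |A| + |B| - 1) for A, B nonempty in Z/pZ.
|A| = 2, |B| = 4, p = 7.
CD lower bound = min(7, 2 + 4 - 1) = min(7, 5) = 5.
Compute A + B mod 7 directly:
a = 2: 2+2=4, 2+3=5, 2+4=6, 2+6=1
a = 6: 6+2=1, 6+3=2, 6+4=3, 6+6=5
A + B = {1, 2, 3, 4, 5, 6}, so |A + B| = 6.
Verify: 6 ≥ 5? Yes ✓.

CD lower bound = 5, actual |A + B| = 6.


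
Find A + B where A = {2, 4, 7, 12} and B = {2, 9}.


A + B = {a + b : a ∈ A, b ∈ B}.
Enumerate all |A|·|B| = 4·2 = 8 pairs (a, b) and collect distinct sums.
a = 2: 2+2=4, 2+9=11
a = 4: 4+2=6, 4+9=13
a = 7: 7+2=9, 7+9=16
a = 12: 12+2=14, 12+9=21
Collecting distinct sums: A + B = {4, 6, 9, 11, 13, 14, 16, 21}
|A + B| = 8

A + B = {4, 6, 9, 11, 13, 14, 16, 21}


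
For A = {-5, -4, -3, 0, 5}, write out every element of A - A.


A - A = {a - a' : a, a' ∈ A}.
Compute a - a' for each ordered pair (a, a'):
a = -5: -5--5=0, -5--4=-1, -5--3=-2, -5-0=-5, -5-5=-10
a = -4: -4--5=1, -4--4=0, -4--3=-1, -4-0=-4, -4-5=-9
a = -3: -3--5=2, -3--4=1, -3--3=0, -3-0=-3, -3-5=-8
a = 0: 0--5=5, 0--4=4, 0--3=3, 0-0=0, 0-5=-5
a = 5: 5--5=10, 5--4=9, 5--3=8, 5-0=5, 5-5=0
Collecting distinct values (and noting 0 appears from a-a):
A - A = {-10, -9, -8, -5, -4, -3, -2, -1, 0, 1, 2, 3, 4, 5, 8, 9, 10}
|A - A| = 17

A - A = {-10, -9, -8, -5, -4, -3, -2, -1, 0, 1, 2, 3, 4, 5, 8, 9, 10}


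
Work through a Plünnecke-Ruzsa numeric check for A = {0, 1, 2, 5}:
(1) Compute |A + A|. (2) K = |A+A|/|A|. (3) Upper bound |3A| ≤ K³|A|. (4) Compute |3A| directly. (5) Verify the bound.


|A| = 4.
Step 1: Compute A + A by enumerating all 16 pairs.
A + A = {0, 1, 2, 3, 4, 5, 6, 7, 10}, so |A + A| = 9.
Step 2: Doubling constant K = |A + A|/|A| = 9/4 = 9/4 ≈ 2.2500.
Step 3: Plünnecke-Ruzsa gives |3A| ≤ K³·|A| = (2.2500)³ · 4 ≈ 45.5625.
Step 4: Compute 3A = A + A + A directly by enumerating all triples (a,b,c) ∈ A³; |3A| = 14.
Step 5: Check 14 ≤ 45.5625? Yes ✓.

K = 9/4, Plünnecke-Ruzsa bound K³|A| ≈ 45.5625, |3A| = 14, inequality holds.


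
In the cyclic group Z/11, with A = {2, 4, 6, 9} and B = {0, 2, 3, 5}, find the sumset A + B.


Work in Z/11Z: reduce every sum a + b modulo 11.
Enumerate all 16 pairs:
a = 2: 2+0=2, 2+2=4, 2+3=5, 2+5=7
a = 4: 4+0=4, 4+2=6, 4+3=7, 4+5=9
a = 6: 6+0=6, 6+2=8, 6+3=9, 6+5=0
a = 9: 9+0=9, 9+2=0, 9+3=1, 9+5=3
Distinct residues collected: {0, 1, 2, 3, 4, 5, 6, 7, 8, 9}
|A + B| = 10 (out of 11 total residues).

A + B = {0, 1, 2, 3, 4, 5, 6, 7, 8, 9}


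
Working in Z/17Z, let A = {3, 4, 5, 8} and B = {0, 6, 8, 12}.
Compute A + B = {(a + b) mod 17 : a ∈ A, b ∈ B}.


Work in Z/17Z: reduce every sum a + b modulo 17.
Enumerate all 16 pairs:
a = 3: 3+0=3, 3+6=9, 3+8=11, 3+12=15
a = 4: 4+0=4, 4+6=10, 4+8=12, 4+12=16
a = 5: 5+0=5, 5+6=11, 5+8=13, 5+12=0
a = 8: 8+0=8, 8+6=14, 8+8=16, 8+12=3
Distinct residues collected: {0, 3, 4, 5, 8, 9, 10, 11, 12, 13, 14, 15, 16}
|A + B| = 13 (out of 17 total residues).

A + B = {0, 3, 4, 5, 8, 9, 10, 11, 12, 13, 14, 15, 16}


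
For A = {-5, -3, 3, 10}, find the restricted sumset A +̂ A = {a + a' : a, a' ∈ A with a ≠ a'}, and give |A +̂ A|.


Restricted sumset: A +̂ A = {a + a' : a ∈ A, a' ∈ A, a ≠ a'}.
Equivalently, take A + A and drop any sum 2a that is achievable ONLY as a + a for a ∈ A (i.e. sums representable only with equal summands).
Enumerate pairs (a, a') with a < a' (symmetric, so each unordered pair gives one sum; this covers all a ≠ a'):
  -5 + -3 = -8
  -5 + 3 = -2
  -5 + 10 = 5
  -3 + 3 = 0
  -3 + 10 = 7
  3 + 10 = 13
Collected distinct sums: {-8, -2, 0, 5, 7, 13}
|A +̂ A| = 6
(Reference bound: |A +̂ A| ≥ 2|A| - 3 for |A| ≥ 2, with |A| = 4 giving ≥ 5.)

|A +̂ A| = 6


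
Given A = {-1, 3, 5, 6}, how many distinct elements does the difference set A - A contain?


A - A = {a - a' : a, a' ∈ A}; |A| = 4.
Bounds: 2|A|-1 ≤ |A - A| ≤ |A|² - |A| + 1, i.e. 7 ≤ |A - A| ≤ 13.
Note: 0 ∈ A - A always (from a - a). The set is symmetric: if d ∈ A - A then -d ∈ A - A.
Enumerate nonzero differences d = a - a' with a > a' (then include -d):
Positive differences: {1, 2, 3, 4, 6, 7}
Full difference set: {0} ∪ (positive diffs) ∪ (negative diffs).
|A - A| = 1 + 2·6 = 13 (matches direct enumeration: 13).

|A - A| = 13


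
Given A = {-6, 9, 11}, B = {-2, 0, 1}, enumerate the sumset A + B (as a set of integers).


A + B = {a + b : a ∈ A, b ∈ B}.
Enumerate all |A|·|B| = 3·3 = 9 pairs (a, b) and collect distinct sums.
a = -6: -6+-2=-8, -6+0=-6, -6+1=-5
a = 9: 9+-2=7, 9+0=9, 9+1=10
a = 11: 11+-2=9, 11+0=11, 11+1=12
Collecting distinct sums: A + B = {-8, -6, -5, 7, 9, 10, 11, 12}
|A + B| = 8

A + B = {-8, -6, -5, 7, 9, 10, 11, 12}


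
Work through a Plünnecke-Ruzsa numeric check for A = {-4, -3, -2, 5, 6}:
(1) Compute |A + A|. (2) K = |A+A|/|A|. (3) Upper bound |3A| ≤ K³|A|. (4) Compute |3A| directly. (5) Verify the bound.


|A| = 5.
Step 1: Compute A + A by enumerating all 25 pairs.
A + A = {-8, -7, -6, -5, -4, 1, 2, 3, 4, 10, 11, 12}, so |A + A| = 12.
Step 2: Doubling constant K = |A + A|/|A| = 12/5 = 12/5 ≈ 2.4000.
Step 3: Plünnecke-Ruzsa gives |3A| ≤ K³·|A| = (2.4000)³ · 5 ≈ 69.1200.
Step 4: Compute 3A = A + A + A directly by enumerating all triples (a,b,c) ∈ A³; |3A| = 22.
Step 5: Check 22 ≤ 69.1200? Yes ✓.

K = 12/5, Plünnecke-Ruzsa bound K³|A| ≈ 69.1200, |3A| = 22, inequality holds.


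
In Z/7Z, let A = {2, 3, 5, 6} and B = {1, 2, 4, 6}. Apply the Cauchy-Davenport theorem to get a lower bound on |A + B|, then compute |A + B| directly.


Cauchy-Davenport: |A + B| ≥ min(p, |A| + |B| - 1) for A, B nonempty in Z/pZ.
|A| = 4, |B| = 4, p = 7.
CD lower bound = min(7, 4 + 4 - 1) = min(7, 7) = 7.
Compute A + B mod 7 directly:
a = 2: 2+1=3, 2+2=4, 2+4=6, 2+6=1
a = 3: 3+1=4, 3+2=5, 3+4=0, 3+6=2
a = 5: 5+1=6, 5+2=0, 5+4=2, 5+6=4
a = 6: 6+1=0, 6+2=1, 6+4=3, 6+6=5
A + B = {0, 1, 2, 3, 4, 5, 6}, so |A + B| = 7.
Verify: 7 ≥ 7? Yes ✓.

CD lower bound = 7, actual |A + B| = 7.


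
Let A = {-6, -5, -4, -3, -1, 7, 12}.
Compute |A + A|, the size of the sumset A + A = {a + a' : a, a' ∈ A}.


A + A = {a + a' : a, a' ∈ A}; |A| = 7.
General bounds: 2|A| - 1 ≤ |A + A| ≤ |A|(|A|+1)/2, i.e. 13 ≤ |A + A| ≤ 28.
Lower bound 2|A|-1 is attained iff A is an arithmetic progression.
Enumerate sums a + a' for a ≤ a' (symmetric, so this suffices):
a = -6: -6+-6=-12, -6+-5=-11, -6+-4=-10, -6+-3=-9, -6+-1=-7, -6+7=1, -6+12=6
a = -5: -5+-5=-10, -5+-4=-9, -5+-3=-8, -5+-1=-6, -5+7=2, -5+12=7
a = -4: -4+-4=-8, -4+-3=-7, -4+-1=-5, -4+7=3, -4+12=8
a = -3: -3+-3=-6, -3+-1=-4, -3+7=4, -3+12=9
a = -1: -1+-1=-2, -1+7=6, -1+12=11
a = 7: 7+7=14, 7+12=19
a = 12: 12+12=24
Distinct sums: {-12, -11, -10, -9, -8, -7, -6, -5, -4, -2, 1, 2, 3, 4, 6, 7, 8, 9, 11, 14, 19, 24}
|A + A| = 22

|A + A| = 22


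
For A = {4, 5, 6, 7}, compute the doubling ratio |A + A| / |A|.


|A| = 4.
Compute A + A by enumerating all 16 pairs.
A + A = {8, 9, 10, 11, 12, 13, 14}, so |A + A| = 7.
K = |A + A| / |A| = 7/4 (already in lowest terms) ≈ 1.7500.
Reference: AP of size 4 gives K = 7/4 ≈ 1.7500; a fully generic set of size 4 gives K ≈ 2.5000.

|A| = 4, |A + A| = 7, K = 7/4.


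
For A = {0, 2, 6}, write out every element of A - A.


A - A = {a - a' : a, a' ∈ A}.
Compute a - a' for each ordered pair (a, a'):
a = 0: 0-0=0, 0-2=-2, 0-6=-6
a = 2: 2-0=2, 2-2=0, 2-6=-4
a = 6: 6-0=6, 6-2=4, 6-6=0
Collecting distinct values (and noting 0 appears from a-a):
A - A = {-6, -4, -2, 0, 2, 4, 6}
|A - A| = 7

A - A = {-6, -4, -2, 0, 2, 4, 6}


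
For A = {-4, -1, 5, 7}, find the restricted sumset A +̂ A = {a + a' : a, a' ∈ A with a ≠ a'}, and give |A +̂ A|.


Restricted sumset: A +̂ A = {a + a' : a ∈ A, a' ∈ A, a ≠ a'}.
Equivalently, take A + A and drop any sum 2a that is achievable ONLY as a + a for a ∈ A (i.e. sums representable only with equal summands).
Enumerate pairs (a, a') with a < a' (symmetric, so each unordered pair gives one sum; this covers all a ≠ a'):
  -4 + -1 = -5
  -4 + 5 = 1
  -4 + 7 = 3
  -1 + 5 = 4
  -1 + 7 = 6
  5 + 7 = 12
Collected distinct sums: {-5, 1, 3, 4, 6, 12}
|A +̂ A| = 6
(Reference bound: |A +̂ A| ≥ 2|A| - 3 for |A| ≥ 2, with |A| = 4 giving ≥ 5.)

|A +̂ A| = 6


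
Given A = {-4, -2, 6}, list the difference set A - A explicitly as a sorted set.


A - A = {a - a' : a, a' ∈ A}.
Compute a - a' for each ordered pair (a, a'):
a = -4: -4--4=0, -4--2=-2, -4-6=-10
a = -2: -2--4=2, -2--2=0, -2-6=-8
a = 6: 6--4=10, 6--2=8, 6-6=0
Collecting distinct values (and noting 0 appears from a-a):
A - A = {-10, -8, -2, 0, 2, 8, 10}
|A - A| = 7

A - A = {-10, -8, -2, 0, 2, 8, 10}


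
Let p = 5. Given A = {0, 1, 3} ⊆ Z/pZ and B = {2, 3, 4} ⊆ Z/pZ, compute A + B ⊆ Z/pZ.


Work in Z/5Z: reduce every sum a + b modulo 5.
Enumerate all 9 pairs:
a = 0: 0+2=2, 0+3=3, 0+4=4
a = 1: 1+2=3, 1+3=4, 1+4=0
a = 3: 3+2=0, 3+3=1, 3+4=2
Distinct residues collected: {0, 1, 2, 3, 4}
|A + B| = 5 (out of 5 total residues).

A + B = {0, 1, 2, 3, 4}


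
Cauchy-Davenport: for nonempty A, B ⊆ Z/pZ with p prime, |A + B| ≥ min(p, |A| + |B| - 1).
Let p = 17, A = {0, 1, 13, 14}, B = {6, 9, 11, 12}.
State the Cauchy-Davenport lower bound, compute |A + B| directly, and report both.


Cauchy-Davenport: |A + B| ≥ min(p, |A| + |B| - 1) for A, B nonempty in Z/pZ.
|A| = 4, |B| = 4, p = 17.
CD lower bound = min(17, 4 + 4 - 1) = min(17, 7) = 7.
Compute A + B mod 17 directly:
a = 0: 0+6=6, 0+9=9, 0+11=11, 0+12=12
a = 1: 1+6=7, 1+9=10, 1+11=12, 1+12=13
a = 13: 13+6=2, 13+9=5, 13+11=7, 13+12=8
a = 14: 14+6=3, 14+9=6, 14+11=8, 14+12=9
A + B = {2, 3, 5, 6, 7, 8, 9, 10, 11, 12, 13}, so |A + B| = 11.
Verify: 11 ≥ 7? Yes ✓.

CD lower bound = 7, actual |A + B| = 11.


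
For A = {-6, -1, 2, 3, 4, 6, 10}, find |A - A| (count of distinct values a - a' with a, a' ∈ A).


A - A = {a - a' : a, a' ∈ A}; |A| = 7.
Bounds: 2|A|-1 ≤ |A - A| ≤ |A|² - |A| + 1, i.e. 13 ≤ |A - A| ≤ 43.
Note: 0 ∈ A - A always (from a - a). The set is symmetric: if d ∈ A - A then -d ∈ A - A.
Enumerate nonzero differences d = a - a' with a > a' (then include -d):
Positive differences: {1, 2, 3, 4, 5, 6, 7, 8, 9, 10, 11, 12, 16}
Full difference set: {0} ∪ (positive diffs) ∪ (negative diffs).
|A - A| = 1 + 2·13 = 27 (matches direct enumeration: 27).

|A - A| = 27


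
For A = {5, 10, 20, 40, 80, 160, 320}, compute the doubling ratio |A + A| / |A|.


|A| = 7.
Compute A + A by enumerating all 49 pairs.
A + A = {10, 15, 20, 25, 30, 40, 45, 50, 60, 80, 85, 90, 100, 120, 160, 165, 170, 180, 200, 240, 320, 325, 330, 340, 360, 400, 480, 640}, so |A + A| = 28.
K = |A + A| / |A| = 28/7 = 4/1 ≈ 4.0000.
Reference: AP of size 7 gives K = 13/7 ≈ 1.8571; a fully generic set of size 7 gives K ≈ 4.0000.

|A| = 7, |A + A| = 28, K = 28/7 = 4/1.


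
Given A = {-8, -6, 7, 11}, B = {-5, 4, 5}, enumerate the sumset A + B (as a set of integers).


A + B = {a + b : a ∈ A, b ∈ B}.
Enumerate all |A|·|B| = 4·3 = 12 pairs (a, b) and collect distinct sums.
a = -8: -8+-5=-13, -8+4=-4, -8+5=-3
a = -6: -6+-5=-11, -6+4=-2, -6+5=-1
a = 7: 7+-5=2, 7+4=11, 7+5=12
a = 11: 11+-5=6, 11+4=15, 11+5=16
Collecting distinct sums: A + B = {-13, -11, -4, -3, -2, -1, 2, 6, 11, 12, 15, 16}
|A + B| = 12

A + B = {-13, -11, -4, -3, -2, -1, 2, 6, 11, 12, 15, 16}


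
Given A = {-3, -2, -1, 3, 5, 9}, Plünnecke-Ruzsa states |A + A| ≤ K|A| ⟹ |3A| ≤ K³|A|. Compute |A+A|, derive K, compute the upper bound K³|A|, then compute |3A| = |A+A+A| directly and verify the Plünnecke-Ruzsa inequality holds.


|A| = 6.
Step 1: Compute A + A by enumerating all 36 pairs.
A + A = {-6, -5, -4, -3, -2, 0, 1, 2, 3, 4, 6, 7, 8, 10, 12, 14, 18}, so |A + A| = 17.
Step 2: Doubling constant K = |A + A|/|A| = 17/6 = 17/6 ≈ 2.8333.
Step 3: Plünnecke-Ruzsa gives |3A| ≤ K³·|A| = (2.8333)³ · 6 ≈ 136.4722.
Step 4: Compute 3A = A + A + A directly by enumerating all triples (a,b,c) ∈ A³; |3A| = 30.
Step 5: Check 30 ≤ 136.4722? Yes ✓.

K = 17/6, Plünnecke-Ruzsa bound K³|A| ≈ 136.4722, |3A| = 30, inequality holds.


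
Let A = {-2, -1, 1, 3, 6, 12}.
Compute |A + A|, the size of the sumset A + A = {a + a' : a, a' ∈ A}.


A + A = {a + a' : a, a' ∈ A}; |A| = 6.
General bounds: 2|A| - 1 ≤ |A + A| ≤ |A|(|A|+1)/2, i.e. 11 ≤ |A + A| ≤ 21.
Lower bound 2|A|-1 is attained iff A is an arithmetic progression.
Enumerate sums a + a' for a ≤ a' (symmetric, so this suffices):
a = -2: -2+-2=-4, -2+-1=-3, -2+1=-1, -2+3=1, -2+6=4, -2+12=10
a = -1: -1+-1=-2, -1+1=0, -1+3=2, -1+6=5, -1+12=11
a = 1: 1+1=2, 1+3=4, 1+6=7, 1+12=13
a = 3: 3+3=6, 3+6=9, 3+12=15
a = 6: 6+6=12, 6+12=18
a = 12: 12+12=24
Distinct sums: {-4, -3, -2, -1, 0, 1, 2, 4, 5, 6, 7, 9, 10, 11, 12, 13, 15, 18, 24}
|A + A| = 19

|A + A| = 19


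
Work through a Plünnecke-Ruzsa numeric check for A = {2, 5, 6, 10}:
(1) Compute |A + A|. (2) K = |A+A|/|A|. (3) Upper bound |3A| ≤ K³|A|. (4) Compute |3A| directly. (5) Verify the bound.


|A| = 4.
Step 1: Compute A + A by enumerating all 16 pairs.
A + A = {4, 7, 8, 10, 11, 12, 15, 16, 20}, so |A + A| = 9.
Step 2: Doubling constant K = |A + A|/|A| = 9/4 = 9/4 ≈ 2.2500.
Step 3: Plünnecke-Ruzsa gives |3A| ≤ K³·|A| = (2.2500)³ · 4 ≈ 45.5625.
Step 4: Compute 3A = A + A + A directly by enumerating all triples (a,b,c) ∈ A³; |3A| = 16.
Step 5: Check 16 ≤ 45.5625? Yes ✓.

K = 9/4, Plünnecke-Ruzsa bound K³|A| ≈ 45.5625, |3A| = 16, inequality holds.


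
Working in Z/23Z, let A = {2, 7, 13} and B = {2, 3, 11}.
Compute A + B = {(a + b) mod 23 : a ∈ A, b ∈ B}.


Work in Z/23Z: reduce every sum a + b modulo 23.
Enumerate all 9 pairs:
a = 2: 2+2=4, 2+3=5, 2+11=13
a = 7: 7+2=9, 7+3=10, 7+11=18
a = 13: 13+2=15, 13+3=16, 13+11=1
Distinct residues collected: {1, 4, 5, 9, 10, 13, 15, 16, 18}
|A + B| = 9 (out of 23 total residues).

A + B = {1, 4, 5, 9, 10, 13, 15, 16, 18}


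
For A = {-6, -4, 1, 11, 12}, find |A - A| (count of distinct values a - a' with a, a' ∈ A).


A - A = {a - a' : a, a' ∈ A}; |A| = 5.
Bounds: 2|A|-1 ≤ |A - A| ≤ |A|² - |A| + 1, i.e. 9 ≤ |A - A| ≤ 21.
Note: 0 ∈ A - A always (from a - a). The set is symmetric: if d ∈ A - A then -d ∈ A - A.
Enumerate nonzero differences d = a - a' with a > a' (then include -d):
Positive differences: {1, 2, 5, 7, 10, 11, 15, 16, 17, 18}
Full difference set: {0} ∪ (positive diffs) ∪ (negative diffs).
|A - A| = 1 + 2·10 = 21 (matches direct enumeration: 21).

|A - A| = 21


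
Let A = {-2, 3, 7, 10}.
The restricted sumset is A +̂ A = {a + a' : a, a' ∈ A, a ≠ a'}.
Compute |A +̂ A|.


Restricted sumset: A +̂ A = {a + a' : a ∈ A, a' ∈ A, a ≠ a'}.
Equivalently, take A + A and drop any sum 2a that is achievable ONLY as a + a for a ∈ A (i.e. sums representable only with equal summands).
Enumerate pairs (a, a') with a < a' (symmetric, so each unordered pair gives one sum; this covers all a ≠ a'):
  -2 + 3 = 1
  -2 + 7 = 5
  -2 + 10 = 8
  3 + 7 = 10
  3 + 10 = 13
  7 + 10 = 17
Collected distinct sums: {1, 5, 8, 10, 13, 17}
|A +̂ A| = 6
(Reference bound: |A +̂ A| ≥ 2|A| - 3 for |A| ≥ 2, with |A| = 4 giving ≥ 5.)

|A +̂ A| = 6


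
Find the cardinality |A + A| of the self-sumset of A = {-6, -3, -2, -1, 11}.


A + A = {a + a' : a, a' ∈ A}; |A| = 5.
General bounds: 2|A| - 1 ≤ |A + A| ≤ |A|(|A|+1)/2, i.e. 9 ≤ |A + A| ≤ 15.
Lower bound 2|A|-1 is attained iff A is an arithmetic progression.
Enumerate sums a + a' for a ≤ a' (symmetric, so this suffices):
a = -6: -6+-6=-12, -6+-3=-9, -6+-2=-8, -6+-1=-7, -6+11=5
a = -3: -3+-3=-6, -3+-2=-5, -3+-1=-4, -3+11=8
a = -2: -2+-2=-4, -2+-1=-3, -2+11=9
a = -1: -1+-1=-2, -1+11=10
a = 11: 11+11=22
Distinct sums: {-12, -9, -8, -7, -6, -5, -4, -3, -2, 5, 8, 9, 10, 22}
|A + A| = 14

|A + A| = 14


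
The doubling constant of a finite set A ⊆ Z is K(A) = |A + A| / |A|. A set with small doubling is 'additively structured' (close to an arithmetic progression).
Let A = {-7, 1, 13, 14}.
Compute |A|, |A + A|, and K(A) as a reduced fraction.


|A| = 4.
Compute A + A by enumerating all 16 pairs.
A + A = {-14, -6, 2, 6, 7, 14, 15, 26, 27, 28}, so |A + A| = 10.
K = |A + A| / |A| = 10/4 = 5/2 ≈ 2.5000.
Reference: AP of size 4 gives K = 7/4 ≈ 1.7500; a fully generic set of size 4 gives K ≈ 2.5000.

|A| = 4, |A + A| = 10, K = 10/4 = 5/2.


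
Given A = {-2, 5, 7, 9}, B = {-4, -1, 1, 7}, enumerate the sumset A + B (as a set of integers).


A + B = {a + b : a ∈ A, b ∈ B}.
Enumerate all |A|·|B| = 4·4 = 16 pairs (a, b) and collect distinct sums.
a = -2: -2+-4=-6, -2+-1=-3, -2+1=-1, -2+7=5
a = 5: 5+-4=1, 5+-1=4, 5+1=6, 5+7=12
a = 7: 7+-4=3, 7+-1=6, 7+1=8, 7+7=14
a = 9: 9+-4=5, 9+-1=8, 9+1=10, 9+7=16
Collecting distinct sums: A + B = {-6, -3, -1, 1, 3, 4, 5, 6, 8, 10, 12, 14, 16}
|A + B| = 13

A + B = {-6, -3, -1, 1, 3, 4, 5, 6, 8, 10, 12, 14, 16}


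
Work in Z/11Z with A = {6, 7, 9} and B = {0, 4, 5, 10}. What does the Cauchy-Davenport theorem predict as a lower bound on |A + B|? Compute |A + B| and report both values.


Cauchy-Davenport: |A + B| ≥ min(p, |A| + |B| - 1) for A, B nonempty in Z/pZ.
|A| = 3, |B| = 4, p = 11.
CD lower bound = min(11, 3 + 4 - 1) = min(11, 6) = 6.
Compute A + B mod 11 directly:
a = 6: 6+0=6, 6+4=10, 6+5=0, 6+10=5
a = 7: 7+0=7, 7+4=0, 7+5=1, 7+10=6
a = 9: 9+0=9, 9+4=2, 9+5=3, 9+10=8
A + B = {0, 1, 2, 3, 5, 6, 7, 8, 9, 10}, so |A + B| = 10.
Verify: 10 ≥ 6? Yes ✓.

CD lower bound = 6, actual |A + B| = 10.


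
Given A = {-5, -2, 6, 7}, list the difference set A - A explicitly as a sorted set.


A - A = {a - a' : a, a' ∈ A}.
Compute a - a' for each ordered pair (a, a'):
a = -5: -5--5=0, -5--2=-3, -5-6=-11, -5-7=-12
a = -2: -2--5=3, -2--2=0, -2-6=-8, -2-7=-9
a = 6: 6--5=11, 6--2=8, 6-6=0, 6-7=-1
a = 7: 7--5=12, 7--2=9, 7-6=1, 7-7=0
Collecting distinct values (and noting 0 appears from a-a):
A - A = {-12, -11, -9, -8, -3, -1, 0, 1, 3, 8, 9, 11, 12}
|A - A| = 13

A - A = {-12, -11, -9, -8, -3, -1, 0, 1, 3, 8, 9, 11, 12}


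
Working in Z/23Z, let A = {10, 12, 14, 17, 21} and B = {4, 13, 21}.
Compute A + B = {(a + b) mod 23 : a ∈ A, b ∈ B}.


Work in Z/23Z: reduce every sum a + b modulo 23.
Enumerate all 15 pairs:
a = 10: 10+4=14, 10+13=0, 10+21=8
a = 12: 12+4=16, 12+13=2, 12+21=10
a = 14: 14+4=18, 14+13=4, 14+21=12
a = 17: 17+4=21, 17+13=7, 17+21=15
a = 21: 21+4=2, 21+13=11, 21+21=19
Distinct residues collected: {0, 2, 4, 7, 8, 10, 11, 12, 14, 15, 16, 18, 19, 21}
|A + B| = 14 (out of 23 total residues).

A + B = {0, 2, 4, 7, 8, 10, 11, 12, 14, 15, 16, 18, 19, 21}


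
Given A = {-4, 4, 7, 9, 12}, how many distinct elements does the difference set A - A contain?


A - A = {a - a' : a, a' ∈ A}; |A| = 5.
Bounds: 2|A|-1 ≤ |A - A| ≤ |A|² - |A| + 1, i.e. 9 ≤ |A - A| ≤ 21.
Note: 0 ∈ A - A always (from a - a). The set is symmetric: if d ∈ A - A then -d ∈ A - A.
Enumerate nonzero differences d = a - a' with a > a' (then include -d):
Positive differences: {2, 3, 5, 8, 11, 13, 16}
Full difference set: {0} ∪ (positive diffs) ∪ (negative diffs).
|A - A| = 1 + 2·7 = 15 (matches direct enumeration: 15).

|A - A| = 15


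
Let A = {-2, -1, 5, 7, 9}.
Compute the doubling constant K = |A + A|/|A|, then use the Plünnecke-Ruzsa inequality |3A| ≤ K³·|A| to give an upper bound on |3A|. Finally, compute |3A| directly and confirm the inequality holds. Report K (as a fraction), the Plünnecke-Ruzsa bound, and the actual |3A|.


|A| = 5.
Step 1: Compute A + A by enumerating all 25 pairs.
A + A = {-4, -3, -2, 3, 4, 5, 6, 7, 8, 10, 12, 14, 16, 18}, so |A + A| = 14.
Step 2: Doubling constant K = |A + A|/|A| = 14/5 = 14/5 ≈ 2.8000.
Step 3: Plünnecke-Ruzsa gives |3A| ≤ K³·|A| = (2.8000)³ · 5 ≈ 109.7600.
Step 4: Compute 3A = A + A + A directly by enumerating all triples (a,b,c) ∈ A³; |3A| = 26.
Step 5: Check 26 ≤ 109.7600? Yes ✓.

K = 14/5, Plünnecke-Ruzsa bound K³|A| ≈ 109.7600, |3A| = 26, inequality holds.


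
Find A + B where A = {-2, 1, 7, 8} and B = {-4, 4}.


A + B = {a + b : a ∈ A, b ∈ B}.
Enumerate all |A|·|B| = 4·2 = 8 pairs (a, b) and collect distinct sums.
a = -2: -2+-4=-6, -2+4=2
a = 1: 1+-4=-3, 1+4=5
a = 7: 7+-4=3, 7+4=11
a = 8: 8+-4=4, 8+4=12
Collecting distinct sums: A + B = {-6, -3, 2, 3, 4, 5, 11, 12}
|A + B| = 8

A + B = {-6, -3, 2, 3, 4, 5, 11, 12}


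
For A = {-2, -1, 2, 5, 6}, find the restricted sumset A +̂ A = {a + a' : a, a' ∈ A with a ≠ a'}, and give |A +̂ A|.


Restricted sumset: A +̂ A = {a + a' : a ∈ A, a' ∈ A, a ≠ a'}.
Equivalently, take A + A and drop any sum 2a that is achievable ONLY as a + a for a ∈ A (i.e. sums representable only with equal summands).
Enumerate pairs (a, a') with a < a' (symmetric, so each unordered pair gives one sum; this covers all a ≠ a'):
  -2 + -1 = -3
  -2 + 2 = 0
  -2 + 5 = 3
  -2 + 6 = 4
  -1 + 2 = 1
  -1 + 5 = 4
  -1 + 6 = 5
  2 + 5 = 7
  2 + 6 = 8
  5 + 6 = 11
Collected distinct sums: {-3, 0, 1, 3, 4, 5, 7, 8, 11}
|A +̂ A| = 9
(Reference bound: |A +̂ A| ≥ 2|A| - 3 for |A| ≥ 2, with |A| = 5 giving ≥ 7.)

|A +̂ A| = 9


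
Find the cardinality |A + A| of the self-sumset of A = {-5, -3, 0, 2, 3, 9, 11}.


A + A = {a + a' : a, a' ∈ A}; |A| = 7.
General bounds: 2|A| - 1 ≤ |A + A| ≤ |A|(|A|+1)/2, i.e. 13 ≤ |A + A| ≤ 28.
Lower bound 2|A|-1 is attained iff A is an arithmetic progression.
Enumerate sums a + a' for a ≤ a' (symmetric, so this suffices):
a = -5: -5+-5=-10, -5+-3=-8, -5+0=-5, -5+2=-3, -5+3=-2, -5+9=4, -5+11=6
a = -3: -3+-3=-6, -3+0=-3, -3+2=-1, -3+3=0, -3+9=6, -3+11=8
a = 0: 0+0=0, 0+2=2, 0+3=3, 0+9=9, 0+11=11
a = 2: 2+2=4, 2+3=5, 2+9=11, 2+11=13
a = 3: 3+3=6, 3+9=12, 3+11=14
a = 9: 9+9=18, 9+11=20
a = 11: 11+11=22
Distinct sums: {-10, -8, -6, -5, -3, -2, -1, 0, 2, 3, 4, 5, 6, 8, 9, 11, 12, 13, 14, 18, 20, 22}
|A + A| = 22

|A + A| = 22


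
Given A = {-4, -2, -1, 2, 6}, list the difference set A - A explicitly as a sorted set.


A - A = {a - a' : a, a' ∈ A}.
Compute a - a' for each ordered pair (a, a'):
a = -4: -4--4=0, -4--2=-2, -4--1=-3, -4-2=-6, -4-6=-10
a = -2: -2--4=2, -2--2=0, -2--1=-1, -2-2=-4, -2-6=-8
a = -1: -1--4=3, -1--2=1, -1--1=0, -1-2=-3, -1-6=-7
a = 2: 2--4=6, 2--2=4, 2--1=3, 2-2=0, 2-6=-4
a = 6: 6--4=10, 6--2=8, 6--1=7, 6-2=4, 6-6=0
Collecting distinct values (and noting 0 appears from a-a):
A - A = {-10, -8, -7, -6, -4, -3, -2, -1, 0, 1, 2, 3, 4, 6, 7, 8, 10}
|A - A| = 17

A - A = {-10, -8, -7, -6, -4, -3, -2, -1, 0, 1, 2, 3, 4, 6, 7, 8, 10}


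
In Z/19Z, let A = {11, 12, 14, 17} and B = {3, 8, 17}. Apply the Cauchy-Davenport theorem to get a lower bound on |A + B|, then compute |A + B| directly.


Cauchy-Davenport: |A + B| ≥ min(p, |A| + |B| - 1) for A, B nonempty in Z/pZ.
|A| = 4, |B| = 3, p = 19.
CD lower bound = min(19, 4 + 3 - 1) = min(19, 6) = 6.
Compute A + B mod 19 directly:
a = 11: 11+3=14, 11+8=0, 11+17=9
a = 12: 12+3=15, 12+8=1, 12+17=10
a = 14: 14+3=17, 14+8=3, 14+17=12
a = 17: 17+3=1, 17+8=6, 17+17=15
A + B = {0, 1, 3, 6, 9, 10, 12, 14, 15, 17}, so |A + B| = 10.
Verify: 10 ≥ 6? Yes ✓.

CD lower bound = 6, actual |A + B| = 10.


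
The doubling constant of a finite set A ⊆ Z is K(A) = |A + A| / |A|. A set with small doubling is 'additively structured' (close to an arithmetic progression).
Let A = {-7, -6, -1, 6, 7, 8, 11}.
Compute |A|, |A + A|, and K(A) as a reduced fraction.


|A| = 7.
Compute A + A by enumerating all 49 pairs.
A + A = {-14, -13, -12, -8, -7, -2, -1, 0, 1, 2, 4, 5, 6, 7, 10, 12, 13, 14, 15, 16, 17, 18, 19, 22}, so |A + A| = 24.
K = |A + A| / |A| = 24/7 (already in lowest terms) ≈ 3.4286.
Reference: AP of size 7 gives K = 13/7 ≈ 1.8571; a fully generic set of size 7 gives K ≈ 4.0000.

|A| = 7, |A + A| = 24, K = 24/7.


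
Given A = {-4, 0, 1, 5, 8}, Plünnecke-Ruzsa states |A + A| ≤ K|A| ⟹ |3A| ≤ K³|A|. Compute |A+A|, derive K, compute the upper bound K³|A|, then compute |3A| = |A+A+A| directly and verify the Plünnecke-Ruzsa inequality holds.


|A| = 5.
Step 1: Compute A + A by enumerating all 25 pairs.
A + A = {-8, -4, -3, 0, 1, 2, 4, 5, 6, 8, 9, 10, 13, 16}, so |A + A| = 14.
Step 2: Doubling constant K = |A + A|/|A| = 14/5 = 14/5 ≈ 2.8000.
Step 3: Plünnecke-Ruzsa gives |3A| ≤ K³·|A| = (2.8000)³ · 5 ≈ 109.7600.
Step 4: Compute 3A = A + A + A directly by enumerating all triples (a,b,c) ∈ A³; |3A| = 27.
Step 5: Check 27 ≤ 109.7600? Yes ✓.

K = 14/5, Plünnecke-Ruzsa bound K³|A| ≈ 109.7600, |3A| = 27, inequality holds.


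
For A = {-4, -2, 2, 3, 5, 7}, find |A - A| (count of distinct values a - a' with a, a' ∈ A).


A - A = {a - a' : a, a' ∈ A}; |A| = 6.
Bounds: 2|A|-1 ≤ |A - A| ≤ |A|² - |A| + 1, i.e. 11 ≤ |A - A| ≤ 31.
Note: 0 ∈ A - A always (from a - a). The set is symmetric: if d ∈ A - A then -d ∈ A - A.
Enumerate nonzero differences d = a - a' with a > a' (then include -d):
Positive differences: {1, 2, 3, 4, 5, 6, 7, 9, 11}
Full difference set: {0} ∪ (positive diffs) ∪ (negative diffs).
|A - A| = 1 + 2·9 = 19 (matches direct enumeration: 19).

|A - A| = 19


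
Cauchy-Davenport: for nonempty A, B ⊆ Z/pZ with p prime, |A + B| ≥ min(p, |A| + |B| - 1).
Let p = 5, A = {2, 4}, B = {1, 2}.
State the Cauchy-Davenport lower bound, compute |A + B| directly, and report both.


Cauchy-Davenport: |A + B| ≥ min(p, |A| + |B| - 1) for A, B nonempty in Z/pZ.
|A| = 2, |B| = 2, p = 5.
CD lower bound = min(5, 2 + 2 - 1) = min(5, 3) = 3.
Compute A + B mod 5 directly:
a = 2: 2+1=3, 2+2=4
a = 4: 4+1=0, 4+2=1
A + B = {0, 1, 3, 4}, so |A + B| = 4.
Verify: 4 ≥ 3? Yes ✓.

CD lower bound = 3, actual |A + B| = 4.


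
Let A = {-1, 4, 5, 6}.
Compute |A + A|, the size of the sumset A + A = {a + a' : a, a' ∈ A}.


A + A = {a + a' : a, a' ∈ A}; |A| = 4.
General bounds: 2|A| - 1 ≤ |A + A| ≤ |A|(|A|+1)/2, i.e. 7 ≤ |A + A| ≤ 10.
Lower bound 2|A|-1 is attained iff A is an arithmetic progression.
Enumerate sums a + a' for a ≤ a' (symmetric, so this suffices):
a = -1: -1+-1=-2, -1+4=3, -1+5=4, -1+6=5
a = 4: 4+4=8, 4+5=9, 4+6=10
a = 5: 5+5=10, 5+6=11
a = 6: 6+6=12
Distinct sums: {-2, 3, 4, 5, 8, 9, 10, 11, 12}
|A + A| = 9

|A + A| = 9


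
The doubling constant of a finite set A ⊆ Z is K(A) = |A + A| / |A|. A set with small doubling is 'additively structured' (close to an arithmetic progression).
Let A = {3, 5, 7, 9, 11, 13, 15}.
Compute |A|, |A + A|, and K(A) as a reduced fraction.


|A| = 7.
Compute A + A by enumerating all 49 pairs.
A + A = {6, 8, 10, 12, 14, 16, 18, 20, 22, 24, 26, 28, 30}, so |A + A| = 13.
K = |A + A| / |A| = 13/7 (already in lowest terms) ≈ 1.8571.
Reference: AP of size 7 gives K = 13/7 ≈ 1.8571; a fully generic set of size 7 gives K ≈ 4.0000.

|A| = 7, |A + A| = 13, K = 13/7.


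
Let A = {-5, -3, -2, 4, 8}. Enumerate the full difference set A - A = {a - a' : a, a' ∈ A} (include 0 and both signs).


A - A = {a - a' : a, a' ∈ A}.
Compute a - a' for each ordered pair (a, a'):
a = -5: -5--5=0, -5--3=-2, -5--2=-3, -5-4=-9, -5-8=-13
a = -3: -3--5=2, -3--3=0, -3--2=-1, -3-4=-7, -3-8=-11
a = -2: -2--5=3, -2--3=1, -2--2=0, -2-4=-6, -2-8=-10
a = 4: 4--5=9, 4--3=7, 4--2=6, 4-4=0, 4-8=-4
a = 8: 8--5=13, 8--3=11, 8--2=10, 8-4=4, 8-8=0
Collecting distinct values (and noting 0 appears from a-a):
A - A = {-13, -11, -10, -9, -7, -6, -4, -3, -2, -1, 0, 1, 2, 3, 4, 6, 7, 9, 10, 11, 13}
|A - A| = 21

A - A = {-13, -11, -10, -9, -7, -6, -4, -3, -2, -1, 0, 1, 2, 3, 4, 6, 7, 9, 10, 11, 13}
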